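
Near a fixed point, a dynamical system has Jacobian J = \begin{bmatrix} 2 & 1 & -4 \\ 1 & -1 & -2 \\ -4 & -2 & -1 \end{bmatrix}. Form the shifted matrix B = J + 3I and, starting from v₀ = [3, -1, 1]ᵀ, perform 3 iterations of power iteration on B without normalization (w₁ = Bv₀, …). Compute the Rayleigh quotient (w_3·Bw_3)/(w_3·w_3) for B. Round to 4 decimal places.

B = J + 3I has rows (5, 1, -4); (1, 2, -2); (-4, -2, 2)
w1 = Bv₀ = (5·3 + 1·(-1) + (-4)·1; 1·3 + 2·(-1) + (-2)·1; (-4)·3 + (-2)·(-1) + 2·1) = (10, -1, -8)
w2 = Bw1 = (5·10 + 1·(-1) + (-4)·(-8); 1·10 + 2·(-1) + (-2)·(-8); (-4)·10 + (-2)·(-1) + 2·(-8)) = (81, 24, -54)
w3 = Bw2 = (645, 237, -480)
Bw3 = (5382, 2079, -4014)
w3·Bw3 = 5890833; w3·w3 = 702594; μ ≈ 5890833/702594 = 8.3844

8.3844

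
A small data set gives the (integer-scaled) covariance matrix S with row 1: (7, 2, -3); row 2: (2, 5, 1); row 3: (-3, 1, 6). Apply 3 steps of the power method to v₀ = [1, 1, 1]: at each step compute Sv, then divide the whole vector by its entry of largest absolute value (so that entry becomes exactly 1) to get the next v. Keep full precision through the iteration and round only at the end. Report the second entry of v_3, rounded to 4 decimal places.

Sv0 = (6.00000, 8.00000, 4.00000); divide by 8.00000 → v1 = (0.75000, 1.00000, 0.50000)
Sv1 = (5.75000, 7.00000, 1.75000); divide by 7.00000 → v2 = (0.82143, 1.00000, 0.25000)
Sv2 = (7.00000, 6.89286, 0.03571); divide by 7.00000 → v3 = (1.00000, 0.98469, 0.00510)
Requested entry of v3: 386/392 = 0.9847

0.9847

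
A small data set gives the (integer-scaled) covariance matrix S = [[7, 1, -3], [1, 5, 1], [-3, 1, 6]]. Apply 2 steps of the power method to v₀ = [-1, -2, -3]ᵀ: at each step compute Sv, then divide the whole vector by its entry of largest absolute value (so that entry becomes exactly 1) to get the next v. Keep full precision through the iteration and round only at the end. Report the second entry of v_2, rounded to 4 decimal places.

Sv0 = (0.00000, -14.00000, -17.00000); divide by -17.00000 → v1 = (0.00000, 0.82353, 1.00000)
Sv1 = (-2.17647, 5.11765, 6.82353); divide by 6.82353 → v2 = (-0.31897, 0.75000, 1.00000)
Requested entry of v2: -87/-116 = 0.7500

0.7500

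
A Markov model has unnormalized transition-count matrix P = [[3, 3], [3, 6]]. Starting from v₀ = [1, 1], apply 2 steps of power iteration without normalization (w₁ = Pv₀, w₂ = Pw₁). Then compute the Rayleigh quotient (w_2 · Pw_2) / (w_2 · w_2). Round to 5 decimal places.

w1 = Pv₀ = (6, 9)
w2 = Pw1 = (45, 72)
Pw2 = (351, 567)
w2·Pw2 = 45·351 + 72·567 = 56619; w2·w2 = 45·45 + 72·72 = 7209
λ ≈ 56619/7209 = 7.85393

7.85393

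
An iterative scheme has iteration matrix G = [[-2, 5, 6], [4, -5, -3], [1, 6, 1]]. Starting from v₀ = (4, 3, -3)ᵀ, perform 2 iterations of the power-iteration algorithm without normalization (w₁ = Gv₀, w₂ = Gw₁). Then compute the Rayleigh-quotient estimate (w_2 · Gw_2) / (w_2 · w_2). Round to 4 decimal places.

w1 = Gv₀ = (-11, 10, 19)
w2 = Gw1 = (186, -151, 68)
Gw2 = (-719, 1295, -652)
w2·Gw2 = 186·(-719) + (-151)·1295 + 68·(-652) = -373615; w2·w2 = 186·186 + (-151)·(-151) + 68·68 = 62021
λ ≈ -373615/62021 = -6.0240

-6.0240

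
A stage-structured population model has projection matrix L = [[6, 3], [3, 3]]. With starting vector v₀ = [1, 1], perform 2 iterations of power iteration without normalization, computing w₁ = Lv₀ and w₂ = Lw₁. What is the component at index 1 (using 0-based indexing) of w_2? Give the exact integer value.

45

w1 = Lv₀ = (9, 6)
w2 = Lw1 = (72, 45)
The requested component of w2 is 45.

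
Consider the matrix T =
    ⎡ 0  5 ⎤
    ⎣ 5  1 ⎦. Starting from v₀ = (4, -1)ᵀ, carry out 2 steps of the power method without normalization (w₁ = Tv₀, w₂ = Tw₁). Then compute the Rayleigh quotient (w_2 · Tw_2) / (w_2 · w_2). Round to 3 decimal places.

w1 = Tv₀ = (0·4 + 5·(-1); 5·4 + 1·(-1)) = (-5, 19)
w2 = Tw1 = (0·(-5) + 5·19; 5·(-5) + 1·19) = (95, -6)
Tw2 = (-30, 469)
w2·Tw2 = 95·(-30) + (-6)·469 = -5664; w2·w2 = 95·95 + (-6)·(-6) = 9061
λ ≈ -5664/9061 = -0.625

-0.625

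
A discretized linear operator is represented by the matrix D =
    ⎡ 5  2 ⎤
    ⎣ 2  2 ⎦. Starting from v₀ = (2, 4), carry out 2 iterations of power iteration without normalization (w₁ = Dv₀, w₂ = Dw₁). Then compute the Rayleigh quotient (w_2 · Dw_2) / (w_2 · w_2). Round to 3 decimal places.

w1 = Dv₀ = (18, 12)
w2 = Dw1 = (114, 60)
Dw2 = (690, 348)
w2·Dw2 = 114·690 + 60·348 = 99540; w2·w2 = 114·114 + 60·60 = 16596
λ ≈ 99540/16596 = 5.998

λ ≈ 5.998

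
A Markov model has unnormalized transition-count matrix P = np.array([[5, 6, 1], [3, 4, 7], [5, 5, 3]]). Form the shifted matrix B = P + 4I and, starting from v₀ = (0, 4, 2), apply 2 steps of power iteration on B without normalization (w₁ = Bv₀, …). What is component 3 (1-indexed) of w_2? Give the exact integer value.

598

B = P + 4I has rows (9, 6, 1); (3, 8, 7); (5, 5, 7)
w1 = Bv₀ = (26, 46, 34)
w2 = Bw1 = (544, 684, 598)
Requested component of w2: 598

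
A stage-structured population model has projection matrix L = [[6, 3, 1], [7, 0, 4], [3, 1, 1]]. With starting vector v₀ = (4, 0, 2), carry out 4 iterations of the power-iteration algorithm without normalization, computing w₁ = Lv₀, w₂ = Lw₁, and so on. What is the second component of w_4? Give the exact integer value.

22370

w1 = Lv₀ = (6·4 + 3·0 + 1·2; 7·4 + 0·0 + 4·2; 3·4 + 1·0 + 1·2) = (26, 36, 14)
w2 = Lw1 = (6·26 + 3·36 + 1·14; 7·26 + 0·36 + 4·14; 3·26 + 1·36 + 1·14) = (278, 238, 128)
w3 = Lw2 = (2510, 2458, 1200)
w4 = Lw3 = (23634, 22370, 11188)
The requested component of w4 is 22370.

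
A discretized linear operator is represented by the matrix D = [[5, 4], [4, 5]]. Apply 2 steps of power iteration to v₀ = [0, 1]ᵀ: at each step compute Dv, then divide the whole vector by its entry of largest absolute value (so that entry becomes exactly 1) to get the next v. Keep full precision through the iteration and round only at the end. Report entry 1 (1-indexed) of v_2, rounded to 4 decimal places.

0.9756

Dv0 = (4.00000, 5.00000); divide by 5.00000 → v1 = (0.80000, 1.00000)
Dv1 = (8.00000, 8.20000); divide by 8.20000 → v2 = (0.97561, 1.00000)
Requested entry of v2: 40/41 = 0.9756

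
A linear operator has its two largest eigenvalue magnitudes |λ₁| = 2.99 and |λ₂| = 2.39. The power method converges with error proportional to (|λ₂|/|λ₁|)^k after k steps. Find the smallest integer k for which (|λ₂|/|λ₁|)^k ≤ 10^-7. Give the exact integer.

72

|λ₂/λ₁| = 2.39/2.99 = 0.79933
Need k ≥ ln(10^-7) / ln(0.79933) = -16.1181 / -0.2240 ≈ 71.962
Smallest integer k satisfying the bound: 72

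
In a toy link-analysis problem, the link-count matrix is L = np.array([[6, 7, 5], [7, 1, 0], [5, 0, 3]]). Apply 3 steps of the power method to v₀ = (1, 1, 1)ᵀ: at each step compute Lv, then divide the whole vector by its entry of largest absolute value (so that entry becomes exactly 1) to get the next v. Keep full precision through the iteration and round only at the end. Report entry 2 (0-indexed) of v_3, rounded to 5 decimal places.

Lv0 = (18.000000, 8.000000, 8.000000); divide by 18.000000 → v1 = (1.000000, 0.444444, 0.444444)
Lv1 = (11.333333, 7.444444, 6.333333); divide by 11.333333 → v2 = (1.000000, 0.656863, 0.558824)
Lv2 = (13.392157, 7.656863, 6.676471); divide by 13.392157 → v3 = (1.000000, 0.571742, 0.498536)
Requested entry of v3: 1362/2732 = 0.49854

0.49854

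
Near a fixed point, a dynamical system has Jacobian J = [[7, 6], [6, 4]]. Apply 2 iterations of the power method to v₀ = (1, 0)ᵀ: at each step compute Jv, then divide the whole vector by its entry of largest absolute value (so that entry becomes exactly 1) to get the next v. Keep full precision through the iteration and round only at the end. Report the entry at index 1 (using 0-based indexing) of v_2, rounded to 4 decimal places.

0.7765

Jv0 = (7.00000, 6.00000); divide by 7.00000 → v1 = (1.00000, 0.85714)
Jv1 = (12.14286, 9.42857); divide by 12.14286 → v2 = (1.00000, 0.77647)
Requested entry of v2: 66/85 = 0.7765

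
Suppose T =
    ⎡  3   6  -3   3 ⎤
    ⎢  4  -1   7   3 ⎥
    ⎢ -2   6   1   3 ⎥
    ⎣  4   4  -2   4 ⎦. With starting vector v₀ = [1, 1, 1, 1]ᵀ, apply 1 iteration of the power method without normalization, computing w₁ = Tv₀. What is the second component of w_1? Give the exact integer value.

w1 = Tv₀ = (3·1 + 6·1 + (-3)·1 + 3·1; 4·1 + (-1)·1 + 7·1 + 3·1; (-2)·1 + 6·1 + 1·1 + 3·1; 4·1 + 4·1 + (-2)·1 + 4·1) = (9, 13, 8, 10)
The requested component of w1 is 13.

13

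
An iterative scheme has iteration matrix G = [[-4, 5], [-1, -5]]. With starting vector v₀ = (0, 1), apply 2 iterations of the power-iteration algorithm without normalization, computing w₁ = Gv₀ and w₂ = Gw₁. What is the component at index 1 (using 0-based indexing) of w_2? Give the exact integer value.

w1 = Gv₀ = ((-4)·0 + 5·1; (-1)·0 + (-5)·1) = (5, -5)
w2 = Gw1 = ((-4)·5 + 5·(-5); (-1)·5 + (-5)·(-5)) = (-45, 20)
The requested component of w2 is 20.

20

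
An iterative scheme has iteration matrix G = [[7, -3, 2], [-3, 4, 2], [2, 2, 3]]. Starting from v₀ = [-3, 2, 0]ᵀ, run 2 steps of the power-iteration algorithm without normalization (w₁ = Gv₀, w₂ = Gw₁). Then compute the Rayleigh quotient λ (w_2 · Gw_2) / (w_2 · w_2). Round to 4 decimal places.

8.9301

w1 = Gv₀ = (-27, 17, -2)
w2 = Gw1 = (-244, 145, -26)
Gw2 = (-2195, 1260, -276)
w2·Gw2 = (-244)·(-2195) + 145·1260 + (-26)·(-276) = 725456; w2·w2 = (-244)·(-244) + 145·145 + (-26)·(-26) = 81237
λ ≈ 725456/81237 = 8.9301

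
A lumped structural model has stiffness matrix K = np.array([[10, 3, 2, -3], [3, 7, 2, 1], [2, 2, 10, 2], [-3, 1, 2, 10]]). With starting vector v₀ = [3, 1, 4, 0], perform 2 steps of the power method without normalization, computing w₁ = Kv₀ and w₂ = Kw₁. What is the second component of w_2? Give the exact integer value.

387

w1 = Kv₀ = (10·3 + 3·1 + 2·4 + (-3)·0; 3·3 + 7·1 + 2·4 + 1·0; 2·3 + 2·1 + 10·4 + 2·0; (-3)·3 + 1·1 + 2·4 + 10·0) = (41, 24, 48, 0)
w2 = Kw1 = (10·41 + 3·24 + 2·48 + (-3)·0; 3·41 + 7·24 + 2·48 + 1·0; 2·41 + 2·24 + 10·48 + 2·0; (-3)·41 + 1·24 + 2·48 + 10·0) = (578, 387, 610, -3)
The requested component of w2 is 387.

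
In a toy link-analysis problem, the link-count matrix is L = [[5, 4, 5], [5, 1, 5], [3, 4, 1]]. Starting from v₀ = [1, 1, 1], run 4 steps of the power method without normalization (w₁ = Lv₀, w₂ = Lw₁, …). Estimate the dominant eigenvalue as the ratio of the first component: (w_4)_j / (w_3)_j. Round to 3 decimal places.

11.174

w1 = Lv₀ = (5·1 + 4·1 + 5·1; 5·1 + 1·1 + 5·1; 3·1 + 4·1 + 1·1) = (14, 11, 8)
w2 = Lw1 = (5·14 + 4·11 + 5·8; 5·14 + 1·11 + 5·8; 3·14 + 4·11 + 1·8) = (154, 121, 94)
w3 = Lw2 = (1724, 1361, 1040)
w4 = Lw3 = (19264, 15181, 11656)
Ratio at component: 19264 / 1724 = 11.174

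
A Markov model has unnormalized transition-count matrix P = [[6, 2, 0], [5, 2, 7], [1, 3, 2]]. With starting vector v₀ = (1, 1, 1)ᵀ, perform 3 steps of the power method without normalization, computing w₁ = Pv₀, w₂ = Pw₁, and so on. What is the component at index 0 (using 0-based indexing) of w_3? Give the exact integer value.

w1 = Pv₀ = (8, 14, 6)
w2 = Pw1 = (76, 110, 62)
w3 = Pw2 = (676, 1034, 530)
The requested component of w3 is 676.

676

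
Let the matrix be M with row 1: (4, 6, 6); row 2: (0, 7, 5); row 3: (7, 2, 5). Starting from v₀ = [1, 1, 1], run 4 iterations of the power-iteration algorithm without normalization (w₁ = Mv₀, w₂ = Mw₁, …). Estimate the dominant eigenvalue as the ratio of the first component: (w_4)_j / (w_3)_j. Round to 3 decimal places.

w1 = Mv₀ = (16, 12, 14)
w2 = Mw1 = (220, 154, 206)
w3 = Mw2 = (3040, 2108, 2878)
w4 = Mw3 = (42076, 29146, 39886)
Ratio at component: 42076 / 3040 = 13.841

13.841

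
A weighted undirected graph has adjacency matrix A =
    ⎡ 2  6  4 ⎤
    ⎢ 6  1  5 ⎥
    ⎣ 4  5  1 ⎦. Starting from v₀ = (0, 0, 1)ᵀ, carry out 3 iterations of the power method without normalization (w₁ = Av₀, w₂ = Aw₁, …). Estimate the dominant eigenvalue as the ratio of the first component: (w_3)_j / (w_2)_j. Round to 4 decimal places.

λ ≈ 10.8571

w1 = Av₀ = (2·0 + 6·0 + 4·1; 6·0 + 1·0 + 5·1; 4·0 + 5·0 + 1·1) = (4, 5, 1)
w2 = Aw1 = (2·4 + 6·5 + 4·1; 6·4 + 1·5 + 5·1; 4·4 + 5·5 + 1·1) = (42, 34, 42)
w3 = Aw2 = (456, 496, 380)
Ratio at component: 456 / 42 = 10.8571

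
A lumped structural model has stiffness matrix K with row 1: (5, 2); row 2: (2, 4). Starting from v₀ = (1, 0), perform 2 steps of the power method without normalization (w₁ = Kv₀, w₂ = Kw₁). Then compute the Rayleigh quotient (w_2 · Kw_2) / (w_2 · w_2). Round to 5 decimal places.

w1 = Kv₀ = (5, 2)
w2 = Kw1 = (29, 18)
Kw2 = (181, 130)
w2·Kw2 = 29·181 + 18·130 = 7589; w2·w2 = 29·29 + 18·18 = 1165
λ ≈ 7589/1165 = 6.51416

λ ≈ 6.51416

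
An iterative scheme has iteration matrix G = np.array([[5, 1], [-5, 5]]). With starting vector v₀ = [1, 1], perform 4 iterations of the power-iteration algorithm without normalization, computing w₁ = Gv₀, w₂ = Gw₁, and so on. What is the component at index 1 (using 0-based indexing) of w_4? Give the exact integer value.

w1 = Gv₀ = (6, 0)
w2 = Gw1 = (30, -30)
w3 = Gw2 = (120, -300)
w4 = Gw3 = (300, -2100)
The requested component of w4 is -2100.

-2100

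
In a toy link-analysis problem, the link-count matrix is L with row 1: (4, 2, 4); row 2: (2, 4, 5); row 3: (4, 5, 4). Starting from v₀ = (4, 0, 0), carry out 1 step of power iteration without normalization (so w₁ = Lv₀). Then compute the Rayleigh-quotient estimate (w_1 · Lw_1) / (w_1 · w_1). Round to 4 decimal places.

λ ≈ 10.6667

w1 = Lv₀ = (16, 8, 16)
Lw1 = (144, 144, 168)
w1·Lw1 = 16·144 + 8·144 + 16·168 = 6144; w1·w1 = 16·16 + 8·8 + 16·16 = 576
λ ≈ 6144/576 = 10.6667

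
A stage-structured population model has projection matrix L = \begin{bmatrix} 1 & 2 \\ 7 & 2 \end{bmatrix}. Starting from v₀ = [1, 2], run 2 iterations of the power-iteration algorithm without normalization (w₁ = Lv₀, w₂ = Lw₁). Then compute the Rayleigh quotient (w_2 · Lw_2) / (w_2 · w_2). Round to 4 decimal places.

w1 = Lv₀ = (5, 11)
w2 = Lw1 = (27, 57)
Lw2 = (141, 303)
w2·Lw2 = 27·141 + 57·303 = 21078; w2·w2 = 27·27 + 57·57 = 3978
λ ≈ 21078/3978 = 5.2986

5.2986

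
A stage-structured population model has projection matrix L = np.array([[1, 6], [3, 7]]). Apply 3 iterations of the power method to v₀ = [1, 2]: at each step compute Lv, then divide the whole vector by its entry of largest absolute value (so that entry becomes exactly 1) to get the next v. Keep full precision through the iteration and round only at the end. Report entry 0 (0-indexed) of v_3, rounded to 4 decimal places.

0.7326

Lv0 = (13.00000, 17.00000); divide by 17.00000 → v1 = (0.76471, 1.00000)
Lv1 = (6.76471, 9.29412); divide by 9.29412 → v2 = (0.72785, 1.00000)
Lv2 = (6.72785, 9.18354); divide by 9.18354 → v3 = (0.73260, 1.00000)
Requested entry of v3: 1063/1451 = 0.7326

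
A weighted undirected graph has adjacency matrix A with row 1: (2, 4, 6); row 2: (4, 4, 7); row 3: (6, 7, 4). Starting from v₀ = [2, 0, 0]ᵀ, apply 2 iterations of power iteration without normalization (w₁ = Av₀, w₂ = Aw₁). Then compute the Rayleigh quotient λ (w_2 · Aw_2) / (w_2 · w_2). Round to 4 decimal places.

14.8250

w1 = Av₀ = (2·2 + 4·0 + 6·0; 4·2 + 4·0 + 7·0; 6·2 + 7·0 + 4·0) = (4, 8, 12)
w2 = Aw1 = (2·4 + 4·8 + 6·12; 4·4 + 4·8 + 7·12; 6·4 + 7·8 + 4·12) = (112, 132, 128)
Aw2 = (1520, 1872, 2108)
w2·Aw2 = 112·1520 + 132·1872 + 128·2108 = 687168; w2·w2 = 112·112 + 132·132 + 128·128 = 46352
λ ≈ 687168/46352 = 14.8250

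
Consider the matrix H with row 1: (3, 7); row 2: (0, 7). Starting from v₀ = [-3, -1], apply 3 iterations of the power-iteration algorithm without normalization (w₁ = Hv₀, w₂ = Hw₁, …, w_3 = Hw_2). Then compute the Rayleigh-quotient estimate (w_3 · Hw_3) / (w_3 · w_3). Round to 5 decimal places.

w1 = Hv₀ = (3·(-3) + 7·(-1); 0·(-3) + 7·(-1)) = (-16, -7)
w2 = Hw1 = (3·(-16) + 7·(-7); 0·(-16) + 7·(-7)) = (-97, -49)
w3 = Hw2 = (-634, -343)
Hw3 = (-4303, -2401)
w3·Hw3 = (-634)·(-4303) + (-343)·(-2401) = 3551645; w3·w3 = (-634)·(-634) + (-343)·(-343) = 519605
λ ≈ 3551645/519605 = 6.83528

λ ≈ 6.83528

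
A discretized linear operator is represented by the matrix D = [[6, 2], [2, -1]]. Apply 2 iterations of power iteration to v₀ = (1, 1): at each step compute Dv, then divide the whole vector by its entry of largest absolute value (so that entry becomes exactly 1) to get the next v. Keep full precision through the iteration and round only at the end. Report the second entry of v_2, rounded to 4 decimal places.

Dv0 = (8.00000, 1.00000); divide by 8.00000 → v1 = (1.00000, 0.12500)
Dv1 = (6.25000, 1.87500); divide by 6.25000 → v2 = (1.00000, 0.30000)
Requested entry of v2: 15/50 = 0.3000

0.3000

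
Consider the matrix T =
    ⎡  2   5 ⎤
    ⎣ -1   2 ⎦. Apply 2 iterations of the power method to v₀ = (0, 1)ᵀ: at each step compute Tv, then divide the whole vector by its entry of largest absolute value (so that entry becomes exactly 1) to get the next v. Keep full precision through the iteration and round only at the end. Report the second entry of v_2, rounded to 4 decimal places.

Tv0 = (5.00000, 2.00000); divide by 5.00000 → v1 = (1.00000, 0.40000)
Tv1 = (4.00000, -0.20000); divide by 4.00000 → v2 = (1.00000, -0.05000)
Requested entry of v2: -1/20 = -0.0500

-0.0500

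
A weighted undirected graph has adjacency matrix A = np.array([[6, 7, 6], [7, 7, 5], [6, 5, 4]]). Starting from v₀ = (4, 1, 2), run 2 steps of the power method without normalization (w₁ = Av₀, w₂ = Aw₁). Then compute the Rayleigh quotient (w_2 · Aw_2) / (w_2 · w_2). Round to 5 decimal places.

λ ≈ 17.86423

w1 = Av₀ = (43, 45, 37)
w2 = Aw1 = (795, 801, 631)
Aw2 = (14163, 14327, 11299)
w2·Aw2 = 795·14163 + 801·14327 + 631·11299 = 29865181; w2·w2 = 795·795 + 801·801 + 631·631 = 1671787
λ ≈ 29865181/1671787 = 17.86423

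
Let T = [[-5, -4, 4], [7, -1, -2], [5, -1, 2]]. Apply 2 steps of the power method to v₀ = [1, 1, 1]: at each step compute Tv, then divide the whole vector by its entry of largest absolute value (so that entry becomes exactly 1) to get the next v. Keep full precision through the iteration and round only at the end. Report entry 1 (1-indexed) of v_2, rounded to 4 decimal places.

Tv0 = (-5.00000, 4.00000, 6.00000); divide by 6.00000 → v1 = (-0.83333, 0.66667, 1.00000)
Tv1 = (5.50000, -8.50000, -2.83333); divide by -8.50000 → v2 = (-0.64706, 1.00000, 0.33333)
Requested entry of v2: 33/-51 = -0.6471

-0.6471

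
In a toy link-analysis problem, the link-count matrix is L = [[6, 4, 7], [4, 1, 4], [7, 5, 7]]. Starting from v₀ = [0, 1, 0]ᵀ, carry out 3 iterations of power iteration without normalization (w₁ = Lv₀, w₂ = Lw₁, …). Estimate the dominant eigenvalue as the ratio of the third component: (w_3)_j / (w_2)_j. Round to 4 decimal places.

w1 = Lv₀ = (4, 1, 5)
w2 = Lw1 = (63, 37, 68)
w3 = Lw2 = (1002, 561, 1102)
Ratio at component: 1102 / 68 = 16.2059

λ ≈ 16.2059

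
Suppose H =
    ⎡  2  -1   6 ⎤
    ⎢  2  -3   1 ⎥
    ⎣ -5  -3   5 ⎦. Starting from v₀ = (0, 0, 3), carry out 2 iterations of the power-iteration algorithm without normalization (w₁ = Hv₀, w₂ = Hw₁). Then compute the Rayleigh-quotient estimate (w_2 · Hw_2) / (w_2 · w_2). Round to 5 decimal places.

λ ≈ 1.83617

w1 = Hv₀ = (2·0 + (-1)·0 + 6·3; 2·0 + (-3)·0 + 1·3; (-5)·0 + (-3)·0 + 5·3) = (18, 3, 15)
w2 = Hw1 = (2·18 + (-1)·3 + 6·15; 2·18 + (-3)·3 + 1·15; (-5)·18 + (-3)·3 + 5·15) = (123, 42, -24)
Hw2 = (60, 96, -861)
w2·Hw2 = 123·60 + 42·96 + (-24)·(-861) = 32076; w2·w2 = 123·123 + 42·42 + (-24)·(-24) = 17469
λ ≈ 32076/17469 = 1.83617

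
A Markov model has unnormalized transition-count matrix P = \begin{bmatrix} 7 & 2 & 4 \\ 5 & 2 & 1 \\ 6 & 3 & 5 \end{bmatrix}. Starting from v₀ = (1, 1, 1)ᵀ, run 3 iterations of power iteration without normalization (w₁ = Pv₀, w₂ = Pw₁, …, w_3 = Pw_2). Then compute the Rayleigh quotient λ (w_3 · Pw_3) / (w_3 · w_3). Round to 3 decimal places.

12.372

w1 = Pv₀ = (13, 8, 14)
w2 = Pw1 = (163, 95, 172)
w3 = Pw2 = (2019, 1177, 2123)
Pw3 = (24979, 14572, 26260)
w3·Pw3 = 2019·24979 + 1177·14572 + 2123·26260 = 123333825; w3·w3 = 2019·2019 + 1177·1177 + 2123·2123 = 9968819
λ ≈ 123333825/9968819 = 12.372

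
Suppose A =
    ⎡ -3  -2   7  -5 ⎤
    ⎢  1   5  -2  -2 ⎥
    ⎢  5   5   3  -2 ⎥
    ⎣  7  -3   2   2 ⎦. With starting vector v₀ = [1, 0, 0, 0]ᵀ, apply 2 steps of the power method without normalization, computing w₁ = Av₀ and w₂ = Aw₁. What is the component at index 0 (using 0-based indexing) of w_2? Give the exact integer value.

7

w1 = Av₀ = (-3, 1, 5, 7)
w2 = Aw1 = (7, -22, -9, 0)
The requested component of w2 is 7.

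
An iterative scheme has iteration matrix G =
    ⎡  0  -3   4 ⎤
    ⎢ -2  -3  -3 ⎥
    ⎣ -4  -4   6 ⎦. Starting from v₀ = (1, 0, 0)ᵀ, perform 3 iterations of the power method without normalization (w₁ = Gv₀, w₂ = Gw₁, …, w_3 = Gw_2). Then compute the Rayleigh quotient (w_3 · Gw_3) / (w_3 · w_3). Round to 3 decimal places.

w1 = Gv₀ = (0·1 + (-3)·0 + 4·0; (-2)·1 + (-3)·0 + (-3)·0; (-4)·1 + (-4)·0 + 6·0) = (0, -2, -4)
w2 = Gw1 = (0·0 + (-3)·(-2) + 4·(-4); (-2)·0 + (-3)·(-2) + (-3)·(-4); (-4)·0 + (-4)·(-2) + 6·(-4)) = (-10, 18, -16)
w3 = Gw2 = (-118, 14, -128)
Gw3 = (-554, 578, -352)
w3·Gw3 = (-118)·(-554) + 14·578 + (-128)·(-352) = 118520; w3·w3 = (-118)·(-118) + 14·14 + (-128)·(-128) = 30504
λ ≈ 118520/30504 = 3.885

3.885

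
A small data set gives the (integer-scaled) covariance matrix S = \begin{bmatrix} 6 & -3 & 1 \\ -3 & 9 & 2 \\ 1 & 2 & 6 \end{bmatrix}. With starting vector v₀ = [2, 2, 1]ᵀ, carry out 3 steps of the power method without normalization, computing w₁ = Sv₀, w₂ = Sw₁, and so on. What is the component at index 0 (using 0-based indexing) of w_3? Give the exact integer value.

w1 = Sv₀ = (6·2 + (-3)·2 + 1·1; (-3)·2 + 9·2 + 2·1; 1·2 + 2·2 + 6·1) = (7, 14, 12)
w2 = Sw1 = (6·7 + (-3)·14 + 1·12; (-3)·7 + 9·14 + 2·12; 1·7 + 2·14 + 6·12) = (12, 129, 107)
w3 = Sw2 = (-208, 1339, 912)
The requested component of w3 is -208.

-208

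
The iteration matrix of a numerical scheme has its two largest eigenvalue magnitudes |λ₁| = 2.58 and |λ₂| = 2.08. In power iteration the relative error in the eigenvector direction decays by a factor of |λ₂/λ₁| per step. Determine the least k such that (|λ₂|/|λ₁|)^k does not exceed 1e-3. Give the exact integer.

33

|λ₂/λ₁| = 2.08/2.58 = 0.80620
Need k ≥ ln(1e-3) / ln(0.80620) = -6.9078 / -0.2154 ≈ 32.066
Smallest integer k satisfying the bound: 33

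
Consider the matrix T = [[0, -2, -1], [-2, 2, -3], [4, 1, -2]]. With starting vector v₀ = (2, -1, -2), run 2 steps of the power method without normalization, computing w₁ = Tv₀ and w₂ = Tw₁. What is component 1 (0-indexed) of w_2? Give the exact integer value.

-41

w1 = Tv₀ = (0·2 + (-2)·(-1) + (-1)·(-2); (-2)·2 + 2·(-1) + (-3)·(-2); 4·2 + 1·(-1) + (-2)·(-2)) = (4, 0, 11)
w2 = Tw1 = (0·4 + (-2)·0 + (-1)·11; (-2)·4 + 2·0 + (-3)·11; 4·4 + 1·0 + (-2)·11) = (-11, -41, -6)
The requested component of w2 is -41.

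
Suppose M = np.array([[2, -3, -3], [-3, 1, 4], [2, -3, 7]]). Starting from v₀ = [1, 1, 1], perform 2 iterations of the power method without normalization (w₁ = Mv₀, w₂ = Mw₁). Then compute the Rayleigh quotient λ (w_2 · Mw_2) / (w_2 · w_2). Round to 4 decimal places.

w1 = Mv₀ = (2·1 + (-3)·1 + (-3)·1; (-3)·1 + 1·1 + 4·1; 2·1 + (-3)·1 + 7·1) = (-4, 2, 6)
w2 = Mw1 = (2·(-4) + (-3)·2 + (-3)·6; (-3)·(-4) + 1·2 + 4·6; 2·(-4) + (-3)·2 + 7·6) = (-32, 38, 28)
Mw2 = (-262, 246, 18)
w2·Mw2 = (-32)·(-262) + 38·246 + 28·18 = 18236; w2·w2 = (-32)·(-32) + 38·38 + 28·28 = 3252
λ ≈ 18236/3252 = 5.6076

λ ≈ 5.6076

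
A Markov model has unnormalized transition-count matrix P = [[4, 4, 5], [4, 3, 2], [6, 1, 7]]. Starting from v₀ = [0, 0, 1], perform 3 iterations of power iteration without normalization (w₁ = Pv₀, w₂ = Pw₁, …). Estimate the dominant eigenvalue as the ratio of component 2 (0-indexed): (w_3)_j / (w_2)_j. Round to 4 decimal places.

w1 = Pv₀ = (5, 2, 7)
w2 = Pw1 = (63, 40, 81)
w3 = Pw2 = (817, 534, 985)
Ratio at component: 985 / 81 = 12.1605

λ ≈ 12.1605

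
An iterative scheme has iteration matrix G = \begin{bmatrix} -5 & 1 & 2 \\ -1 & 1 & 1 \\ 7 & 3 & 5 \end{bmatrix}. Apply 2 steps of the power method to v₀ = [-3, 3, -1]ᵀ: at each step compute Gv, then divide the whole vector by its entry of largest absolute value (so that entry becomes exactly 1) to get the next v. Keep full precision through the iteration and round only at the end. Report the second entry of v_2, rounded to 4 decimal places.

0.2569

Gv0 = (16.00000, 5.00000, -17.00000); divide by -17.00000 → v1 = (-0.94118, -0.29412, 1.00000)
Gv1 = (6.41176, 1.64706, -2.47059); divide by 6.41176 → v2 = (1.00000, 0.25688, -0.38532)
Requested entry of v2: -28/-109 = 0.2569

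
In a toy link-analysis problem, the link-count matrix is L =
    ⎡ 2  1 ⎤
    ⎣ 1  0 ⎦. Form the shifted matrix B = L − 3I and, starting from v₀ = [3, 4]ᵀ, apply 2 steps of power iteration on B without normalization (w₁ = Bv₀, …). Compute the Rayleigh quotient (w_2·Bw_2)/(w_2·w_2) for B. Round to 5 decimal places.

B = L − 3I has rows (-1, 1); (1, -3)
w1 = Bv₀ = ((-1)·3 + 1·4; 1·3 + (-3)·4) = (1, -9)
w2 = Bw1 = ((-1)·1 + 1·(-9); 1·1 + (-3)·(-9)) = (-10, 28)
Bw2 = (38, -94)
w2·Bw2 = -3012; w2·w2 = 884; μ ≈ -3012/884 = -3.40724

μ ≈ -3.40724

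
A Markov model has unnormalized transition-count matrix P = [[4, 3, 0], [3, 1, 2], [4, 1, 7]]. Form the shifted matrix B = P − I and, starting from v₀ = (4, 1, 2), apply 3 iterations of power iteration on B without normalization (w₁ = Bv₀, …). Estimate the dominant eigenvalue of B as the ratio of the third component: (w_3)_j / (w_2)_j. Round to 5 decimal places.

B = P − I has rows (3, 3, 0); (3, 0, 2); (4, 1, 6)
w1 = Bv₀ = (15, 16, 29)
w2 = Bw1 = (93, 103, 250)
w3 = Bw2 = (588, 779, 1975)
Ratio: 1975/250 = 7.90000

7.90000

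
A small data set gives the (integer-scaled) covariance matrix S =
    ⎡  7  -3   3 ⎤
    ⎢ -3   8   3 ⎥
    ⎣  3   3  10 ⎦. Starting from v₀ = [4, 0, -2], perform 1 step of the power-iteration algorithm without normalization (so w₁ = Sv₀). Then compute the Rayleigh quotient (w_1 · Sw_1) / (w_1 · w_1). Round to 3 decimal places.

w1 = Sv₀ = (7·4 + (-3)·0 + 3·(-2); (-3)·4 + 8·0 + 3·(-2); 3·4 + 3·0 + 10·(-2)) = (22, -18, -8)
Sw1 = (184, -234, -68)
w1·Sw1 = 22·184 + (-18)·(-234) + (-8)·(-68) = 8804; w1·w1 = 22·22 + (-18)·(-18) + (-8)·(-8) = 872
λ ≈ 8804/872 = 10.096

λ ≈ 10.096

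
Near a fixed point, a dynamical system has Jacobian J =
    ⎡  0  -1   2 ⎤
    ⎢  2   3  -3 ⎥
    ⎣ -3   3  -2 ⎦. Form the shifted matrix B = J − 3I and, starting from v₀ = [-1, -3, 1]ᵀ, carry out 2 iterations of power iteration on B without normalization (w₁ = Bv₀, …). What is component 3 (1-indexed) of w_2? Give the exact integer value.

16

B = J − 3I has rows (-3, -1, 2); (2, 0, -3); (-3, 3, -5)
w1 = Bv₀ = (8, -5, -11)
w2 = Bw1 = (-41, 49, 16)
Requested component of w2: 16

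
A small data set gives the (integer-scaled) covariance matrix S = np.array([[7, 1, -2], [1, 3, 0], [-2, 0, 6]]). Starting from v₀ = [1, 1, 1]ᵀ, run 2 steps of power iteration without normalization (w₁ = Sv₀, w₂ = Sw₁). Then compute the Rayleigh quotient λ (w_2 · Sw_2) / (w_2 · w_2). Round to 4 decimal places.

w1 = Sv₀ = (7·1 + 1·1 + (-2)·1; 1·1 + 3·1 + 0·1; (-2)·1 + 0·1 + 6·1) = (6, 4, 4)
w2 = Sw1 = (7·6 + 1·4 + (-2)·4; 1·6 + 3·4 + 0·4; (-2)·6 + 0·4 + 6·4) = (38, 18, 12)
Sw2 = (260, 92, -4)
w2·Sw2 = 38·260 + 18·92 + 12·(-4) = 11488; w2·w2 = 38·38 + 18·18 + 12·12 = 1912
λ ≈ 11488/1912 = 6.0084

6.0084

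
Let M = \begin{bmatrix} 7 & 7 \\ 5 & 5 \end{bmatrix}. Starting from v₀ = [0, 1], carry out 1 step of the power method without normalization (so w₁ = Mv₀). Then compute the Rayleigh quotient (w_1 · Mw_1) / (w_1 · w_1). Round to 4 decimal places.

12.0000

w1 = Mv₀ = (7, 5)
Mw1 = (84, 60)
w1·Mw1 = 7·84 + 5·60 = 888; w1·w1 = 7·7 + 5·5 = 74
λ ≈ 888/74 = 12.0000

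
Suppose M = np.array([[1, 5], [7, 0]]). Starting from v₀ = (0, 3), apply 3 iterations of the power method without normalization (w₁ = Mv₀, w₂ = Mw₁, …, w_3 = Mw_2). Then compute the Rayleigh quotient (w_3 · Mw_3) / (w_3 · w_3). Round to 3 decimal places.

w1 = Mv₀ = (15, 0)
w2 = Mw1 = (15, 105)
w3 = Mw2 = (540, 105)
Mw3 = (1065, 3780)
w3·Mw3 = 540·1065 + 105·3780 = 972000; w3·w3 = 540·540 + 105·105 = 302625
λ ≈ 972000/302625 = 3.212

λ ≈ 3.212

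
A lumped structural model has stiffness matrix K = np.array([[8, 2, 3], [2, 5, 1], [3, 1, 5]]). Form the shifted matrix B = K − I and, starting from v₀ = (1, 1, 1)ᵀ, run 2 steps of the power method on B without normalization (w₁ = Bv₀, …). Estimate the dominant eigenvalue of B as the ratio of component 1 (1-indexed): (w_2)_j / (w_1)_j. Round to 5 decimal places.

B = K − I has rows (7, 2, 3); (2, 4, 1); (3, 1, 4)
w1 = Bv₀ = (7·1 + 2·1 + 3·1; 2·1 + 4·1 + 1·1; 3·1 + 1·1 + 4·1) = (12, 7, 8)
w2 = Bw1 = (7·12 + 2·7 + 3·8; 2·12 + 4·7 + 1·8; 3·12 + 1·7 + 4·8) = (122, 60, 75)
Ratio: 122/12 = 10.16667

10.16667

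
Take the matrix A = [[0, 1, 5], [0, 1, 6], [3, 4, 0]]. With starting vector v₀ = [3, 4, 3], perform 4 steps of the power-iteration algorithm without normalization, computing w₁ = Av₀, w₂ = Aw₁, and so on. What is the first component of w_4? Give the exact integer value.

w1 = Av₀ = (19, 22, 25)
w2 = Aw1 = (147, 172, 145)
w3 = Aw2 = (897, 1042, 1129)
w4 = Aw3 = (6687, 7816, 6859)
The requested component of w4 is 6687.

6687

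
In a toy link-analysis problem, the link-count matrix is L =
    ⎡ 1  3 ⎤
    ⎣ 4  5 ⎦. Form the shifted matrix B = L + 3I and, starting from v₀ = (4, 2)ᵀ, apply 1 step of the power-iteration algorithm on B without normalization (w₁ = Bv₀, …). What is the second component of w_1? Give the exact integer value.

B = L + 3I has rows (4, 3); (4, 8)
w1 = Bv₀ = (4·4 + 3·2; 4·4 + 8·2) = (22, 32)
Requested component of w1: 32

32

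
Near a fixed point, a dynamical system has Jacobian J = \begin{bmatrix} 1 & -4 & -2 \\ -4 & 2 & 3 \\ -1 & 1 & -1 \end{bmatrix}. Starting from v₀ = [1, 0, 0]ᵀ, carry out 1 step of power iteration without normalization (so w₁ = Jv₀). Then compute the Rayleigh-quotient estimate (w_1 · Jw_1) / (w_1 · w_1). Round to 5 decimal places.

λ ≈ 4.61111

w1 = Jv₀ = (1·1 + (-4)·0 + (-2)·0; (-4)·1 + 2·0 + 3·0; (-1)·1 + 1·0 + (-1)·0) = (1, -4, -1)
Jw1 = (19, -15, -4)
w1·Jw1 = 1·19 + (-4)·(-15) + (-1)·(-4) = 83; w1·w1 = 1·1 + (-4)·(-4) + (-1)·(-1) = 18
λ ≈ 83/18 = 4.61111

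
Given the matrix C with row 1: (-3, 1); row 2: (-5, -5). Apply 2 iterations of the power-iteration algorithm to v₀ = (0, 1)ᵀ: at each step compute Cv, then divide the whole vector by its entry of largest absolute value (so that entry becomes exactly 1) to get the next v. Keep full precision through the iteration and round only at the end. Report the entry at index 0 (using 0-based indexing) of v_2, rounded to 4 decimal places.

-0.4000

Cv0 = (1.00000, -5.00000); divide by -5.00000 → v1 = (-0.20000, 1.00000)
Cv1 = (1.60000, -4.00000); divide by -4.00000 → v2 = (-0.40000, 1.00000)
Requested entry of v2: -8/20 = -0.4000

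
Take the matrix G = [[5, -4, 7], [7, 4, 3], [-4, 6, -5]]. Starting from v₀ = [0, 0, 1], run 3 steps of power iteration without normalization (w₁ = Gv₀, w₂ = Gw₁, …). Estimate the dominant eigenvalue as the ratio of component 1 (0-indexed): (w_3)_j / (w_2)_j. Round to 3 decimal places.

λ ≈ 3.152

w1 = Gv₀ = (5·0 + (-4)·0 + 7·1; 7·0 + 4·0 + 3·1; (-4)·0 + 6·0 + (-5)·1) = (7, 3, -5)
w2 = Gw1 = (5·7 + (-4)·3 + 7·(-5); 7·7 + 4·3 + 3·(-5); (-4)·7 + 6·3 + (-5)·(-5)) = (-12, 46, 15)
w3 = Gw2 = (-139, 145, 249)
Ratio at component: 145 / 46 = 3.152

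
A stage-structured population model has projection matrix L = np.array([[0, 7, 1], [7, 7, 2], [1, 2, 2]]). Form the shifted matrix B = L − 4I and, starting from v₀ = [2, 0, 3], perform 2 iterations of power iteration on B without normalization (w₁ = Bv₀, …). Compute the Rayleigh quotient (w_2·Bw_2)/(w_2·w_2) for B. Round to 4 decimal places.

B = L − 4I has rows (-4, 7, 1); (7, 3, 2); (1, 2, -2)
w1 = Bv₀ = ((-4)·2 + 7·0 + 1·3; 7·2 + 3·0 + 2·3; 1·2 + 2·0 + (-2)·3) = (-5, 20, -4)
w2 = Bw1 = ((-4)·(-5) + 7·20 + 1·(-4); 7·(-5) + 3·20 + 2·(-4); 1·(-5) + 2·20 + (-2)·(-4)) = (156, 17, 43)
Bw2 = (-462, 1229, 104)
w2·Bw2 = -46707; w2·w2 = 26474; μ ≈ -46707/26474 = -1.7643

-1.7643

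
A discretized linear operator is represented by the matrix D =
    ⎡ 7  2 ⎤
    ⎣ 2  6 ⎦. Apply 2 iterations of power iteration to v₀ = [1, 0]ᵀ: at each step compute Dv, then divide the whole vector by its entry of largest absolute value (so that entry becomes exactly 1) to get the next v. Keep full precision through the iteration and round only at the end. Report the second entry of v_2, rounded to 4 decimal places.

0.4906

Dv0 = (7.00000, 2.00000); divide by 7.00000 → v1 = (1.00000, 0.28571)
Dv1 = (7.57143, 3.71429); divide by 7.57143 → v2 = (1.00000, 0.49057)
Requested entry of v2: 26/53 = 0.4906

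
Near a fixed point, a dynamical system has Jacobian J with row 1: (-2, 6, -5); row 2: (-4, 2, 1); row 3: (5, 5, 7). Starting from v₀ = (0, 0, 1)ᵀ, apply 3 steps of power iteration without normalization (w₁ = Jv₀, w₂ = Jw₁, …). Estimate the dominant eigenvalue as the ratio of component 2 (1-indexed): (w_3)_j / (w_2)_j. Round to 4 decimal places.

w1 = Jv₀ = (-5, 1, 7)
w2 = Jw1 = (-19, 29, 29)
w3 = Jw2 = (67, 163, 253)
Ratio at component: 163 / 29 = 5.6207

5.6207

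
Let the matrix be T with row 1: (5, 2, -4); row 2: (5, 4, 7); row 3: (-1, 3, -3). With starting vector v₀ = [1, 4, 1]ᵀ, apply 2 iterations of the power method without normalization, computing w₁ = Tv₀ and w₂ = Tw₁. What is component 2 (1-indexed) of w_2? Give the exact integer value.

213

w1 = Tv₀ = (9, 28, 8)
w2 = Tw1 = (69, 213, 51)
The requested component of w2 is 213.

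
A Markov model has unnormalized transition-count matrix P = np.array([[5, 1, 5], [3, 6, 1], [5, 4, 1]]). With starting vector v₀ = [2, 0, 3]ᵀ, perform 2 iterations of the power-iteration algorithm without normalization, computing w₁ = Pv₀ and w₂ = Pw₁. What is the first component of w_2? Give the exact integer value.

w1 = Pv₀ = (5·2 + 1·0 + 5·3; 3·2 + 6·0 + 1·3; 5·2 + 4·0 + 1·3) = (25, 9, 13)
w2 = Pw1 = (5·25 + 1·9 + 5·13; 3·25 + 6·9 + 1·13; 5·25 + 4·9 + 1·13) = (199, 142, 174)
The requested component of w2 is 199.

199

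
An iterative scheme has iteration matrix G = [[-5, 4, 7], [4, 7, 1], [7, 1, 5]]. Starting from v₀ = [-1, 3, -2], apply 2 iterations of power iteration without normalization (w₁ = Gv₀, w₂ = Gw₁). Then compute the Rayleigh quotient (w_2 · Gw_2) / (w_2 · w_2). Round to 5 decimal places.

w1 = Gv₀ = ((-5)·(-1) + 4·3 + 7·(-2); 4·(-1) + 7·3 + 1·(-2); 7·(-1) + 1·3 + 5·(-2)) = (3, 15, -14)
w2 = Gw1 = ((-5)·3 + 4·15 + 7·(-14); 4·3 + 7·15 + 1·(-14); 7·3 + 1·15 + 5·(-14)) = (-53, 103, -34)
Gw2 = (439, 475, -438)
w2·Gw2 = (-53)·439 + 103·475 + (-34)·(-438) = 40550; w2·w2 = (-53)·(-53) + 103·103 + (-34)·(-34) = 14574
λ ≈ 40550/14574 = 2.78235

2.78235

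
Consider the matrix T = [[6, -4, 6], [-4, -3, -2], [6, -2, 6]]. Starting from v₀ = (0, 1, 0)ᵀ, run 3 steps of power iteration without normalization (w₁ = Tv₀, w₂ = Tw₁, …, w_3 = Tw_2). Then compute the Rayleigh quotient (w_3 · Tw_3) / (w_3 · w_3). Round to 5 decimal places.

λ ≈ 12.74564

w1 = Tv₀ = (-4, -3, -2)
w2 = Tw1 = (-24, 29, -30)
w3 = Tw2 = (-440, 69, -382)
Tw3 = (-5208, 2317, -5070)
w3·Tw3 = (-440)·(-5208) + 69·2317 + (-382)·(-5070) = 4388133; w3·w3 = (-440)·(-440) + 69·69 + (-382)·(-382) = 344285
λ ≈ 4388133/344285 = 12.74564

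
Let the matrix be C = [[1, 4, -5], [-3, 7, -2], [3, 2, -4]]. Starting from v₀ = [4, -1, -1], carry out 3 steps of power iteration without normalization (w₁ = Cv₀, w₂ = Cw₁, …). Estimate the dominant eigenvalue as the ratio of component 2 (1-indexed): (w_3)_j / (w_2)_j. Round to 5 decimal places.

w1 = Cv₀ = (1·4 + 4·(-1) + (-5)·(-1); (-3)·4 + 7·(-1) + (-2)·(-1); 3·4 + 2·(-1) + (-4)·(-1)) = (5, -17, 14)
w2 = Cw1 = (1·5 + 4·(-17) + (-5)·14; (-3)·5 + 7·(-17) + (-2)·14; 3·5 + 2·(-17) + (-4)·14) = (-133, -162, -75)
w3 = Cw2 = (-406, -585, -423)
Ratio at component: -585 / -162 = 3.61111

3.61111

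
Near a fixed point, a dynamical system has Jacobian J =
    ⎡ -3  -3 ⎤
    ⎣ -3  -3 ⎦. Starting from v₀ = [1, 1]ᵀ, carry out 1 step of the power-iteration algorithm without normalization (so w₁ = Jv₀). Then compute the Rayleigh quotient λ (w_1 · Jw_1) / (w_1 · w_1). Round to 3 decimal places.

λ ≈ -6.000

w1 = Jv₀ = (-6, -6)
Jw1 = (36, 36)
w1·Jw1 = (-6)·36 + (-6)·36 = -432; w1·w1 = (-6)·(-6) + (-6)·(-6) = 72
λ ≈ -432/72 = -6.000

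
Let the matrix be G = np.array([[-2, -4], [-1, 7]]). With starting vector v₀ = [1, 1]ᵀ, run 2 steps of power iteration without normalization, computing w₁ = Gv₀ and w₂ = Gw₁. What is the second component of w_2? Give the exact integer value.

48

w1 = Gv₀ = (-6, 6)
w2 = Gw1 = (-12, 48)
The requested component of w2 is 48.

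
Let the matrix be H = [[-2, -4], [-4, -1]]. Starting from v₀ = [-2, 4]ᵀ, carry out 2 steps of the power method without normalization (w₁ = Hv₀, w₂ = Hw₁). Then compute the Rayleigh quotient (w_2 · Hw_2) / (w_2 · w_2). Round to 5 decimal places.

w1 = Hv₀ = ((-2)·(-2) + (-4)·4; (-4)·(-2) + (-1)·4) = (-12, 4)
w2 = Hw1 = ((-2)·(-12) + (-4)·4; (-4)·(-12) + (-1)·4) = (8, 44)
Hw2 = (-192, -76)
w2·Hw2 = 8·(-192) + 44·(-76) = -4880; w2·w2 = 8·8 + 44·44 = 2000
λ ≈ -4880/2000 = -2.44000

λ ≈ -2.44000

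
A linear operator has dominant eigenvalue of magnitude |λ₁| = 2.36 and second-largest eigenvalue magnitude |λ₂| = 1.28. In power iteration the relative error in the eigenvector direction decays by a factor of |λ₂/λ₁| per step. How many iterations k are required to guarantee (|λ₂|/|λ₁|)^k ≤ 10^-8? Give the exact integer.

|λ₂/λ₁| = 1.28/2.36 = 0.54237
Need k ≥ ln(10^-8) / ln(0.54237) = -18.4207 / -0.6118 ≈ 30.109
Smallest integer k satisfying the bound: 31

31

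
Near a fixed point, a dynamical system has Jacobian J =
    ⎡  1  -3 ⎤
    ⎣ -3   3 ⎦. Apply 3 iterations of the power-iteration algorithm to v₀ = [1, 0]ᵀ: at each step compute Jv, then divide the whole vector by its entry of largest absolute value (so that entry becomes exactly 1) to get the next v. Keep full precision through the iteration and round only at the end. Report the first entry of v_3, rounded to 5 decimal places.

Jv0 = (1.000000, -3.000000); divide by -3.000000 → v1 = (-0.333333, 1.000000)
Jv1 = (-3.333333, 4.000000); divide by 4.000000 → v2 = (-0.833333, 1.000000)
Jv2 = (-3.833333, 5.500000); divide by 5.500000 → v3 = (-0.696970, 1.000000)
Requested entry of v3: 46/-66 = -0.69697

-0.69697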